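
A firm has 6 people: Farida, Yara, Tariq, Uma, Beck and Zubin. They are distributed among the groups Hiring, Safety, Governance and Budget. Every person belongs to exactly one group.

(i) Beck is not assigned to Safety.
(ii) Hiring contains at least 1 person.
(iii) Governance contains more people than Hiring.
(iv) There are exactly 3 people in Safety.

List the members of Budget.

Budget = {}

From (i): Beck ∉ Safety.
Suppose Farida ∈ Budget: no assignment then satisfies all the clues, so Farida ∉ Budget.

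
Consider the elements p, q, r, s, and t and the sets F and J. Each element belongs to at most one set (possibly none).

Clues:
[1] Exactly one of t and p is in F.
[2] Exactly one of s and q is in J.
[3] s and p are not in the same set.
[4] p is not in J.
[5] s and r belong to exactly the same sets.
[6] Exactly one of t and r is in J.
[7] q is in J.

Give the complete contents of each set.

F = {p}; J = {q, t}

From (4): p ∉ J.
From (7): q ∈ J.
(2) (exactly one): s ∉ J.
(5): r matches s: r ∉ J.
(6) (exactly one): t ∈ J.
(1) (exactly one): p ∈ F.
(3): s ∉ F.
(5): r matches s: r ∉ F.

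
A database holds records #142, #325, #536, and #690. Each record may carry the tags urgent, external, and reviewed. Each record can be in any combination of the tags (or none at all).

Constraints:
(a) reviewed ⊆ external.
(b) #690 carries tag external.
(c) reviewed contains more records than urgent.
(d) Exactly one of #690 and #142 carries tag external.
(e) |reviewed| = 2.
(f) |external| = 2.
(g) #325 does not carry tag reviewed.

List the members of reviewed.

reviewed = {#536, #690}

From (b): #690 ∈ external.
From (g): #325 ∉ reviewed.
(d) (exactly one): #142 ∉ external.
(a) contrapositive: #142 ∉ reviewed.
(e): only 2 candidates remain for reviewed, so all are in.
(a) with #536 ∈ reviewed: #536 ∈ external.
(f): external already has 2, so the rest are out.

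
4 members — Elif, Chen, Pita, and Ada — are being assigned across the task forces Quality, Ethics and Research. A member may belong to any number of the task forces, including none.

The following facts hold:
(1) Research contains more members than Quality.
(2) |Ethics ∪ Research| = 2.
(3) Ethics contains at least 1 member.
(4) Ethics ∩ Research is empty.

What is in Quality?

Quality = {}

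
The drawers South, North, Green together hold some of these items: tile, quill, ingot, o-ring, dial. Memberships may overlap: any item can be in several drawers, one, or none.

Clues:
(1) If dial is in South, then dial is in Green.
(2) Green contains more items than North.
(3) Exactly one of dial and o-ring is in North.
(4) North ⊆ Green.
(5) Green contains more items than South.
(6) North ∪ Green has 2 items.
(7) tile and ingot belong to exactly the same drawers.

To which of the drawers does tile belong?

tile: none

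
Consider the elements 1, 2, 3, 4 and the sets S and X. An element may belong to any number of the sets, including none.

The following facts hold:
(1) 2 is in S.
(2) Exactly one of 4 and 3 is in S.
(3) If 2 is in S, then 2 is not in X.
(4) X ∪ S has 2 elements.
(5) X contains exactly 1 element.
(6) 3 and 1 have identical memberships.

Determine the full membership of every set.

S = {2, 4}; X = {4}

From (1): 2 ∈ S.
(3): 2 ∉ X.
Suppose 1 ∈ S: no assignment then satisfies all the clues, so 1 ∉ S.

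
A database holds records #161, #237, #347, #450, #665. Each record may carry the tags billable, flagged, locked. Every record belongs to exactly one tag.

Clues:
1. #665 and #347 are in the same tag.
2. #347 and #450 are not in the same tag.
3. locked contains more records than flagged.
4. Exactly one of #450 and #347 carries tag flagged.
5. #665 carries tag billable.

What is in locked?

locked = {#161, #237}

From (5): #665 ∈ billable.
(1): #347 matches #665: #347 ∈ billable.
(2): #450 ∉ billable.
(4) (exactly one): #450 ∈ flagged.
Suppose #161 ∉ locked: no assignment then satisfies all the clues, so #161 ∈ locked.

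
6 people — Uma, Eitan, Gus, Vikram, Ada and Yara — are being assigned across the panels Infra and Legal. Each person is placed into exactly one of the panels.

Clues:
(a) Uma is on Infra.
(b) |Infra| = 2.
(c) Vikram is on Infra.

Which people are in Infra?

From (a): Uma ∈ Infra.
From (c): Vikram ∈ Infra.
(b): Infra already has 2, so the rest are out.
Only one panel left: Eitan ∈ Legal.
Only one panel left: Gus ∈ Legal.
Only one panel left: Ada ∈ Legal.
Only one panel left: Yara ∈ Legal.

Infra = {Uma, Vikram}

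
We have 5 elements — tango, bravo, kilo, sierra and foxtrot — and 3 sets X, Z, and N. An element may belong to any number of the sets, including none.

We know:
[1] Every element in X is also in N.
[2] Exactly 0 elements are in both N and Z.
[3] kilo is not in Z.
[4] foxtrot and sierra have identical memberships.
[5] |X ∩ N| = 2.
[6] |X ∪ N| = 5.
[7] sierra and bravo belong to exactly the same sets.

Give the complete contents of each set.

X = {kilo, tango}; Z = {}; N = {bravo, foxtrot, kilo, sierra, tango}

From (3): kilo ∉ Z.
Suppose tango ∉ X: no assignment then satisfies all the clues, so tango ∈ X.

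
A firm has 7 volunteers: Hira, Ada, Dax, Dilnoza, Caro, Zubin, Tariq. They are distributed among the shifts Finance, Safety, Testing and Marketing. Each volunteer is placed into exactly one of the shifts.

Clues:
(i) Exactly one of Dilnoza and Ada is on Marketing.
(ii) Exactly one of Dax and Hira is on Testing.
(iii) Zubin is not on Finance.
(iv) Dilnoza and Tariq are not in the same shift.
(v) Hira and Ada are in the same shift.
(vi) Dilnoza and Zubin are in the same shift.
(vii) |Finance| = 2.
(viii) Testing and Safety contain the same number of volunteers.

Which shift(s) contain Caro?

Caro: Marketing

From (iii): Zubin ∉ Finance.
(vi): Dilnoza matches Zubin: Dilnoza ∉ Finance.
Suppose Caro ∈ Finance: no assignment then satisfies all the clues, so Caro ∉ Finance.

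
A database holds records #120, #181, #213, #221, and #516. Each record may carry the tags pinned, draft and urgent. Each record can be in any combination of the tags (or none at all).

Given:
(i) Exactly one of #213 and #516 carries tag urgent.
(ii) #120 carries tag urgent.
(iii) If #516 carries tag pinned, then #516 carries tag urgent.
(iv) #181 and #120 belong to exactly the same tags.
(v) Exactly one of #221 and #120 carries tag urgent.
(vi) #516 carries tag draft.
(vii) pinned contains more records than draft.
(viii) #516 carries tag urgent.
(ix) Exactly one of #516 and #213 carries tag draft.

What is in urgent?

From (ii): #120 ∈ urgent.
From (vi): #516 ∈ draft.
From (viii): #516 ∈ urgent.
(i) (exactly one): #213 ∉ urgent.
(iv): #181 matches #120: #181 ∈ urgent.
(v) (exactly one): #221 ∉ urgent.
(ix) (exactly one): #213 ∉ draft.

urgent = {#120, #181, #516}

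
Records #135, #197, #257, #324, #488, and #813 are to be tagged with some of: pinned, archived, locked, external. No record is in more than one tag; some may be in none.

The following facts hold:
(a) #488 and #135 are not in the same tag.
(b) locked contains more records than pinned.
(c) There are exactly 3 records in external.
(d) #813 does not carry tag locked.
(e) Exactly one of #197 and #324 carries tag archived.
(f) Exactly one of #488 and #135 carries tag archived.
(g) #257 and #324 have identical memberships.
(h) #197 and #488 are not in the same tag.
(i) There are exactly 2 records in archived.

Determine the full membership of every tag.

pinned = {}; archived = {#135, #197}; locked = {#488}; external = {#257, #324, #813}

From (d): #813 ∉ locked.
Suppose #135 ∈ pinned: no assignment then satisfies all the clues, so #135 ∉ pinned.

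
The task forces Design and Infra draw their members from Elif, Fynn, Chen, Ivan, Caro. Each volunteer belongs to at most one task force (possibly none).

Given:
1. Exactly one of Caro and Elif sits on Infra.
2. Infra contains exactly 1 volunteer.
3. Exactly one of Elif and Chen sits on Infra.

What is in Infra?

Infra = {Elif}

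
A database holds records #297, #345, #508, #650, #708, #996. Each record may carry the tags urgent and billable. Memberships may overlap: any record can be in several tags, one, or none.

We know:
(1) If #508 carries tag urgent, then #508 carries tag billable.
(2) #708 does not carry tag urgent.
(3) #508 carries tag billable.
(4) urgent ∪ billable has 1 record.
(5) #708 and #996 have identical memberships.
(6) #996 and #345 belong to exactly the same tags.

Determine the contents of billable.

From (2): #708 ∉ urgent.
From (3): #508 ∈ billable.
(5): #996 matches #708: #996 ∉ urgent.
(6): #345 matches #996: #345 ∉ urgent.
Suppose #297 ∈ billable: no assignment then satisfies all the clues, so #297 ∉ billable.

billable = {#508}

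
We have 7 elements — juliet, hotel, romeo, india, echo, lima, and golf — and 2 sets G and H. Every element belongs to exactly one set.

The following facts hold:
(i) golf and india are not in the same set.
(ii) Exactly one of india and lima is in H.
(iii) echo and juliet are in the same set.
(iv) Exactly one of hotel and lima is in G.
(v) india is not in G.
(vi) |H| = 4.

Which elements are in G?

G = {golf, lima, romeo}

From (v): india ∉ G.
Only one set left: india ∈ H.
(i): golf ∉ H.
(ii) (exactly one): lima ∉ H.
Only one set left: lima ∈ G.
Only one set left: golf ∈ G.
(iv) (exactly one): hotel ∉ G.
Only one set left: hotel ∈ H.
Suppose juliet ∈ G: no assignment then satisfies all the clues, so juliet ∉ G.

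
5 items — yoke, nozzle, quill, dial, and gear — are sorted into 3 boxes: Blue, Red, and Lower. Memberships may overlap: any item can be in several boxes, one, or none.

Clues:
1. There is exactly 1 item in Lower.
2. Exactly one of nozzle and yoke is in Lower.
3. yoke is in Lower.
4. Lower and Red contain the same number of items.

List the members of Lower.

Lower = {yoke}

From (3): yoke ∈ Lower.
(1): Lower already has 1, so the rest are out.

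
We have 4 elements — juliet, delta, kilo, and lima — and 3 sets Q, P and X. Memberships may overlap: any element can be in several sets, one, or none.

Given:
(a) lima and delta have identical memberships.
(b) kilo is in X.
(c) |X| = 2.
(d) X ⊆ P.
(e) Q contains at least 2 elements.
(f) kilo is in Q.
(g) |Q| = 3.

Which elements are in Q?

Q = {delta, kilo, lima}

From (b): kilo ∈ X.
From (f): kilo ∈ Q.
(d) with kilo ∈ X: kilo ∈ P.
Suppose juliet ∈ Q: no assignment then satisfies all the clues, so juliet ∉ Q.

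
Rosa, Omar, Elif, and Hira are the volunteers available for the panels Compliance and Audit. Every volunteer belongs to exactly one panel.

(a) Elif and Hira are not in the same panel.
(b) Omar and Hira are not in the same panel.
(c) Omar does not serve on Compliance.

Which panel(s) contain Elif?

From (c): Omar ∉ Compliance.
Only one panel left: Omar ∈ Audit.
(b): Hira ∉ Audit.
Only one panel left: Hira ∈ Compliance.
(a): Elif ∉ Compliance.
Only one panel left: Elif ∈ Audit.

Elif: Audit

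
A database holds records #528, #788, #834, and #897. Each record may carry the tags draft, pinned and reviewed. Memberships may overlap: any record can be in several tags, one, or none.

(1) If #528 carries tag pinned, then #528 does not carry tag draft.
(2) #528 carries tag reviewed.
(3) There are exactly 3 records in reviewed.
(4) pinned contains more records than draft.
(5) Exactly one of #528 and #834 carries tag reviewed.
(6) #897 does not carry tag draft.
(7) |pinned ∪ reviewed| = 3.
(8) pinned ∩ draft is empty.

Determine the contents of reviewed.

From (2): #528 ∈ reviewed.
From (6): #897 ∉ draft.
(5) (exactly one): #834 ∉ reviewed.
(3): only 3 candidates remain for reviewed, so all are in.

reviewed = {#528, #788, #897}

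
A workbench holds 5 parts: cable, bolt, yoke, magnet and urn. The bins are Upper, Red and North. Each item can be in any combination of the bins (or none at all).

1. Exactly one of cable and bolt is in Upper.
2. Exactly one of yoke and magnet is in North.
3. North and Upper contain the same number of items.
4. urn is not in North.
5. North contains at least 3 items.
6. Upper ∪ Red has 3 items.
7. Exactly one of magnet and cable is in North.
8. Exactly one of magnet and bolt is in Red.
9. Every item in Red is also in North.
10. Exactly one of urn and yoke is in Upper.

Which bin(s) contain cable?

cable: North

From (4): urn ∉ North.
(9) contrapositive: urn ∉ Red.
Suppose cable ∈ Upper: no assignment then satisfies all the clues, so cable ∉ Upper.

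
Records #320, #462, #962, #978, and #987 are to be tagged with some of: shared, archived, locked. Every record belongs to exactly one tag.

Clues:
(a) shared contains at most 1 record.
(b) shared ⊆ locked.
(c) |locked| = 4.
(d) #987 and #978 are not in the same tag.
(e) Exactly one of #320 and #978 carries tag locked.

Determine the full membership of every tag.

shared = {}; archived = {#978}; locked = {#320, #462, #962, #987}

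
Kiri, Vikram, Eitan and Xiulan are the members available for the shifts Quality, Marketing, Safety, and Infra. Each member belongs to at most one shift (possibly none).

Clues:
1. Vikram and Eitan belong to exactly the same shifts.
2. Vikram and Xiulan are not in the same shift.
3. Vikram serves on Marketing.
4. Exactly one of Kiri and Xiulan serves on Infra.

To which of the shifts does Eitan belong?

Eitan: Marketing

From (3): Vikram ∈ Marketing.
(1): Eitan matches Vikram: Eitan ∉ Quality.
(1): Eitan matches Vikram: Eitan ∈ Marketing.
(2): Xiulan ∉ Marketing.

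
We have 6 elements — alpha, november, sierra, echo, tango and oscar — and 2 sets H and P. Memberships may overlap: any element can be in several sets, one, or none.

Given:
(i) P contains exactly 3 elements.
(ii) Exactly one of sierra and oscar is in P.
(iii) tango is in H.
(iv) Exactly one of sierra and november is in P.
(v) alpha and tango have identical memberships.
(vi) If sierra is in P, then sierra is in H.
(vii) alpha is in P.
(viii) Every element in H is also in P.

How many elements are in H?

3

From (iii): tango ∈ H.
From (vii): alpha ∈ P.
(v): alpha matches tango: alpha ∈ H.
(v): tango matches alpha: tango ∈ P.
Suppose november ∈ H: no assignment then satisfies all the clues, so november ∉ H.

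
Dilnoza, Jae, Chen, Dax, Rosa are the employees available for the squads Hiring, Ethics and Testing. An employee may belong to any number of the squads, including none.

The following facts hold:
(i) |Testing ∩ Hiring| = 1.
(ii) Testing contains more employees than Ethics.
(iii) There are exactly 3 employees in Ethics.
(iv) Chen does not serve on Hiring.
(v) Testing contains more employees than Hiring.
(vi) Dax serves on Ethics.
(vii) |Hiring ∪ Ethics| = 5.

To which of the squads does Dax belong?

From (iv): Chen ∉ Hiring.
From (vi): Dax ∈ Ethics.
Suppose Dax ∈ Hiring: no assignment then satisfies all the clues, so Dax ∉ Hiring.

Dax: Ethics, Testing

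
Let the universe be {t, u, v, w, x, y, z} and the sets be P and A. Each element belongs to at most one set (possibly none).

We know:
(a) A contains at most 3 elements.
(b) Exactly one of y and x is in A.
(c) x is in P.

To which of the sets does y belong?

y: A

From (c): x ∈ P.
(b) (exactly one): y ∈ A.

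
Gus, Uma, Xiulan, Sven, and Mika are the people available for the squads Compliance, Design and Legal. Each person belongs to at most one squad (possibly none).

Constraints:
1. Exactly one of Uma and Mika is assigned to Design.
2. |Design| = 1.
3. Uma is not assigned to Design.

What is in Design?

Design = {Mika}

From (3): Uma ∉ Design.
(1) (exactly one): Mika ∈ Design.
(2): Design already has 1, so the rest are out.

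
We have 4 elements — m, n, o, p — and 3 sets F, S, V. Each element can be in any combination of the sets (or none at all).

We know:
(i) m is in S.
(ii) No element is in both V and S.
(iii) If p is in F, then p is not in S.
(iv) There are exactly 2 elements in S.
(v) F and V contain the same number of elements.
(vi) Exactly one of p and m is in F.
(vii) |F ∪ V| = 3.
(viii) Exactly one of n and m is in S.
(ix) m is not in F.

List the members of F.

F = {o, p}

From (i): m ∈ S.
From (ix): m ∉ F.
(ii) (disjoint): m ∉ V.
(vi) (exactly one): p ∈ F.
(viii) (exactly one): n ∉ S.
(iii): p ∉ S.
(iv): only 2 candidates remain for S, so all are in.
(ii) (disjoint): o ∉ V.
Suppose n ∈ F: no assignment then satisfies all the clues, so n ∉ F.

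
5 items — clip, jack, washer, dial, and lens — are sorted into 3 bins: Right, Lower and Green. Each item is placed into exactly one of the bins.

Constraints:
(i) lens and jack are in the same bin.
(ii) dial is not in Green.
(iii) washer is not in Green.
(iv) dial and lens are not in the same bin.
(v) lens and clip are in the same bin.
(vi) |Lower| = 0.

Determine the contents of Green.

Green = {clip, jack, lens}

From (ii): dial ∉ Green.
From (iii): washer ∉ Green.
(vi): Lower already has 0, so the rest are out.
Only one bin left: washer ∈ Right.
Only one bin left: dial ∈ Right.
(iv): lens ∉ Right.
(v): clip matches lens: clip ∉ Right.
Only one bin left: clip ∈ Green.
Only one bin left: lens ∈ Green.
(i): jack matches lens: jack ∉ Right.
(i): jack matches lens: jack ∈ Green.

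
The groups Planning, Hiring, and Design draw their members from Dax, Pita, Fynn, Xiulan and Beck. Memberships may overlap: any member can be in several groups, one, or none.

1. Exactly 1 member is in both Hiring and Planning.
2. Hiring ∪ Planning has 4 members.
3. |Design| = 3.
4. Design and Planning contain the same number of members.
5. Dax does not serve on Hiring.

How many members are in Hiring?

2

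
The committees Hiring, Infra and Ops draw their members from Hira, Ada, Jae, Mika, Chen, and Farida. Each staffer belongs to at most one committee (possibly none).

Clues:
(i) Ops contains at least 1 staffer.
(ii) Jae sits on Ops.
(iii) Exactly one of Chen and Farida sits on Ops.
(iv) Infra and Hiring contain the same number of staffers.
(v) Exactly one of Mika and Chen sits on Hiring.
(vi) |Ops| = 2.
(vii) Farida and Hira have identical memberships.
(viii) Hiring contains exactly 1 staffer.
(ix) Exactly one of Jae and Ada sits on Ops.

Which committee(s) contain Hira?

Hira: none

From (ii): Jae ∈ Ops.
(ix) (exactly one): Ada ∉ Ops.
Suppose Hira ∈ Hiring: no assignment then satisfies all the clues, so Hira ∉ Hiring.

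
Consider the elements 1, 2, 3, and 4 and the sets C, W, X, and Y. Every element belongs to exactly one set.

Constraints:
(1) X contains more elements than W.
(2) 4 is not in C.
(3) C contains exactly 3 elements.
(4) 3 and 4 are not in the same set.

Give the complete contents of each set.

C = {1, 2, 3}; W = {}; X = {4}; Y = {}

From (2): 4 ∉ C.
(3): only 3 candidates remain for C, so all are in.
Suppose 4 ∈ W: no assignment then satisfies all the clues, so 4 ∉ W.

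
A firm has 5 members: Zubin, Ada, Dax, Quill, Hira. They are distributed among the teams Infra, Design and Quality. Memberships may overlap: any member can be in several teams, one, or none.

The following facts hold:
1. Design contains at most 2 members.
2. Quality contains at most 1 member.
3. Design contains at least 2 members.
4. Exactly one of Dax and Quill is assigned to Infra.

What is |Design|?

2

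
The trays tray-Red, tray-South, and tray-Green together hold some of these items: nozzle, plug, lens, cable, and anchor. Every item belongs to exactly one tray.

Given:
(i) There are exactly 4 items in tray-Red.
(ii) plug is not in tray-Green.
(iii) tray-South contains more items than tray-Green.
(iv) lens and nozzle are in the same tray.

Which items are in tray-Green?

tray-Green = {}

From (ii): plug ∉ tray-Green.
Suppose nozzle ∈ tray-Green: no assignment then satisfies all the clues, so nozzle ∉ tray-Green.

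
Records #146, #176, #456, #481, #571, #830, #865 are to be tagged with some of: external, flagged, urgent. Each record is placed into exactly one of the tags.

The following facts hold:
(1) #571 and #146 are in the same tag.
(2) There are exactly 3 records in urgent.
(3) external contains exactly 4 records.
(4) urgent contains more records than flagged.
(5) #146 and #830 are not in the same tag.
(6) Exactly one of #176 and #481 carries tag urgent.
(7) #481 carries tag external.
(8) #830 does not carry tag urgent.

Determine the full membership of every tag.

From (7): #481 ∈ external.
From (8): #830 ∉ urgent.
(6) (exactly one): #176 ∈ urgent.
Suppose #146 ∈ external: no assignment then satisfies all the clues, so #146 ∉ external.

external = {#456, #481, #830, #865}; flagged = {}; urgent = {#146, #176, #571}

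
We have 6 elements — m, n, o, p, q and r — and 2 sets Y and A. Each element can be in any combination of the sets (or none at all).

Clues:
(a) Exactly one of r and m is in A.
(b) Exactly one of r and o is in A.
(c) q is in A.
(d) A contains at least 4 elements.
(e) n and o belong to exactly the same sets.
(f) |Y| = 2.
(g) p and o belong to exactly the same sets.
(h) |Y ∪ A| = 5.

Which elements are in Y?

Y = {m, q}

From (c): q ∈ A.
Suppose m ∉ Y: no assignment then satisfies all the clues, so m ∈ Y.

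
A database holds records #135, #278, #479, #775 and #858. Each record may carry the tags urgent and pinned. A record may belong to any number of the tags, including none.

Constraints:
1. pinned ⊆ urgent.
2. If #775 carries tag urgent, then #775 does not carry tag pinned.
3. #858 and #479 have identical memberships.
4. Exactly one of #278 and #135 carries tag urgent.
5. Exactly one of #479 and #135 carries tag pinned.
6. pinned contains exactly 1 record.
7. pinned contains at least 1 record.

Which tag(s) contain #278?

#278: none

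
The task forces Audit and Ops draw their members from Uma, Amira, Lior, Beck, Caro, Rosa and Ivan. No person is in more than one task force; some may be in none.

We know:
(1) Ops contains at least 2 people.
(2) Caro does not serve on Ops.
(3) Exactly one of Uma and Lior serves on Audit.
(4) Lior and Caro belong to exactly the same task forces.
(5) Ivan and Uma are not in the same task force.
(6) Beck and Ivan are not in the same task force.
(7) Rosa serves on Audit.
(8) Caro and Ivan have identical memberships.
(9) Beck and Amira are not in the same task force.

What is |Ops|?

2

From (2): Caro ∉ Ops.
From (7): Rosa ∈ Audit.
(4): Lior matches Caro: Lior ∉ Ops.
(8): Ivan matches Caro: Ivan ∉ Ops.
Suppose Uma ∈ Audit: no assignment then satisfies all the clues, so Uma ∉ Audit.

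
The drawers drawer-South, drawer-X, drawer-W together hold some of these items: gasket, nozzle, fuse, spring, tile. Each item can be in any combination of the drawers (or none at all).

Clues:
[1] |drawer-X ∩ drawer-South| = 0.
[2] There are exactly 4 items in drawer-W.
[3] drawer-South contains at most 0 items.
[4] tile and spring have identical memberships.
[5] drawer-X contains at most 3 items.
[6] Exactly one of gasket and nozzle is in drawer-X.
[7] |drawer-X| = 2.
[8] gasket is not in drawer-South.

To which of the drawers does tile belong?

tile: drawer-W

From (8): gasket ∉ drawer-South.
(3): drawer-South already has 0, so the rest are out.
Suppose tile ∈ drawer-X: no assignment then satisfies all the clues, so tile ∉ drawer-X.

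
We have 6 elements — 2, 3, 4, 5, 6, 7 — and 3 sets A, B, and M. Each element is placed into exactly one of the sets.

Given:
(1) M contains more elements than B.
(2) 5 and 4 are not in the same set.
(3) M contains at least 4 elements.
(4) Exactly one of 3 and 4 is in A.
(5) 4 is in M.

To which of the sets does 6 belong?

6: M

From (5): 4 ∈ M.
(2): 5 ∉ M.
(4) (exactly one): 3 ∈ A.
(3): only 4 candidates remain for M, so all are in.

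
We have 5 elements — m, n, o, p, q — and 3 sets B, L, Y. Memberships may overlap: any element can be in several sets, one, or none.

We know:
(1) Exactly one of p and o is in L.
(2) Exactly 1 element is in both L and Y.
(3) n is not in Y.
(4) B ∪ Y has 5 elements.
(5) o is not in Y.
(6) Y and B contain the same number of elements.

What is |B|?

3

From (3): n ∉ Y.
From (5): o ∉ Y.
Suppose m ∉ Y: no assignment then satisfies all the clues, so m ∈ Y.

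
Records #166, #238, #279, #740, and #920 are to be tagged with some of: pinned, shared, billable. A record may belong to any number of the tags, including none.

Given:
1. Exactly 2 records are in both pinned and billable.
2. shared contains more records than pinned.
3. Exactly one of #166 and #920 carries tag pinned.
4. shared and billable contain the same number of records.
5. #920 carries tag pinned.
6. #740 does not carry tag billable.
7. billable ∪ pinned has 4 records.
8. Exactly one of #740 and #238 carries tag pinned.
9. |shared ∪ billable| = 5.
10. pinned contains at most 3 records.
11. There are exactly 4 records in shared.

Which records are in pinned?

pinned = {#238, #920}

From (5): #920 ∈ pinned.
From (6): #740 ∉ billable.
(3) (exactly one): #166 ∉ pinned.
Suppose #238 ∉ pinned: no assignment then satisfies all the clues, so #238 ∈ pinned.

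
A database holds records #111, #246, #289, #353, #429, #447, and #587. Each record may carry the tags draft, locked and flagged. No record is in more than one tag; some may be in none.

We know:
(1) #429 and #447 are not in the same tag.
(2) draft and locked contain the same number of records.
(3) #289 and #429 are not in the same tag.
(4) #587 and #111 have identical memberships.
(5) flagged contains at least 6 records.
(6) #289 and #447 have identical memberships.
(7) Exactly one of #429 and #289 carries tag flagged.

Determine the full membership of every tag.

draft = {}; locked = {}; flagged = {#111, #246, #289, #353, #447, #587}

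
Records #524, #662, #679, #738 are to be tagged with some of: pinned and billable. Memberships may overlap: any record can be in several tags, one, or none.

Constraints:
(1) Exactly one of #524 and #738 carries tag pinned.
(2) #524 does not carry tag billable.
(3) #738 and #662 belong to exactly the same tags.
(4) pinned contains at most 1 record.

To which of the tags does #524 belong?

#524: pinned

From (2): #524 ∉ billable.
Suppose #524 ∉ pinned: no assignment then satisfies all the clues, so #524 ∈ pinned.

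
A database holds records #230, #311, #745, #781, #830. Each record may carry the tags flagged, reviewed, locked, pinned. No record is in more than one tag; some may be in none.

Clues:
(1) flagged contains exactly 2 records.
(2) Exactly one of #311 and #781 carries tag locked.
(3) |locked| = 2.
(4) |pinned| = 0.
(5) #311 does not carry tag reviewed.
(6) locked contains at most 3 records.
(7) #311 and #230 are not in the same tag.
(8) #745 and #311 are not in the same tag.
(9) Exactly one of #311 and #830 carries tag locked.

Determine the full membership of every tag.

flagged = {#230, #745}; reviewed = {}; locked = {#781, #830}; pinned = {}

From (5): #311 ∉ reviewed.
(4): pinned already has 0, so the rest are out.
Suppose #230 ∉ flagged: no assignment then satisfies all the clues, so #230 ∈ flagged.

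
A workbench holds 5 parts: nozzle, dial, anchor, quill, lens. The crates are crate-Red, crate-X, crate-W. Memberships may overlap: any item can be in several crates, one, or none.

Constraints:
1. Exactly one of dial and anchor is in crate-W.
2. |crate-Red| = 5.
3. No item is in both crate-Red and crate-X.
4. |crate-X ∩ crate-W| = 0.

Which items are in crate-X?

crate-X = {}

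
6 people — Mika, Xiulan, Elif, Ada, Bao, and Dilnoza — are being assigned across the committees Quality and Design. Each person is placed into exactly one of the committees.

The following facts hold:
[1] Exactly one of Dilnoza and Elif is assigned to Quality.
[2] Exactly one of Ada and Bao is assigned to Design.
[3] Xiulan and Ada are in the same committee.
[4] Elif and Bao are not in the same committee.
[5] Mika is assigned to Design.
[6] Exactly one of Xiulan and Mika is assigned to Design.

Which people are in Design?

Design = {Bao, Dilnoza, Mika}

From (5): Mika ∈ Design.
(6) (exactly one): Xiulan ∉ Design.
Only one committee left: Xiulan ∈ Quality.
(3): Ada matches Xiulan: Ada ∈ Quality.
(2) (exactly one): Bao ∈ Design.
(4): Elif ∉ Design.
Only one committee left: Elif ∈ Quality.
(1) (exactly one): Dilnoza ∉ Quality.
Only one committee left: Dilnoza ∈ Design.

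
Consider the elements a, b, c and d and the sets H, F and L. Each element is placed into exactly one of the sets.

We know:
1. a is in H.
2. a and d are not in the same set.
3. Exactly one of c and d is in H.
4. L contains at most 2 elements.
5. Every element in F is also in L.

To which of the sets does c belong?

From (1): a ∈ H.
(2): d ∉ H.
(3) (exactly one): c ∈ H.

c: H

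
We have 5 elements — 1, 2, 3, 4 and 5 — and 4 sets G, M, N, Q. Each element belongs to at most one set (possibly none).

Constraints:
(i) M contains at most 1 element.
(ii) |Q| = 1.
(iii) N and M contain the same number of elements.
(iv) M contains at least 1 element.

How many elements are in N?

1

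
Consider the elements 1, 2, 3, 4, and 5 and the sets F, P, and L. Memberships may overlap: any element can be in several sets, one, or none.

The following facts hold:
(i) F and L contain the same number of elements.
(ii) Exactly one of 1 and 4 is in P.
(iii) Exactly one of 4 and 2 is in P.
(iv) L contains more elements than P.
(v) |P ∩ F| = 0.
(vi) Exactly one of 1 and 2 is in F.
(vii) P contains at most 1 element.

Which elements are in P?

P = {4}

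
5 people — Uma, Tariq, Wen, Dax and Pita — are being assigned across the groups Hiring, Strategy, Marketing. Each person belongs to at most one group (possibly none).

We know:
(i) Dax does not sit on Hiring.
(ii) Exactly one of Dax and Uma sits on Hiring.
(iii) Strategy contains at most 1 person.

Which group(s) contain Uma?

From (i): Dax ∉ Hiring.
(ii) (exactly one): Uma ∈ Hiring.

Uma: Hiring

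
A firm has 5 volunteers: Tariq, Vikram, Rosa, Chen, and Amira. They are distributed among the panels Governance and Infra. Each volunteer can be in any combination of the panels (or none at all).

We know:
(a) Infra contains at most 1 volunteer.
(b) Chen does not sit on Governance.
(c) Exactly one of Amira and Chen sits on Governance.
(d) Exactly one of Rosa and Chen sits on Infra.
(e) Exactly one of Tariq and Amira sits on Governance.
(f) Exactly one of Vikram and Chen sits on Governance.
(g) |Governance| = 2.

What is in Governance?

Governance = {Amira, Vikram}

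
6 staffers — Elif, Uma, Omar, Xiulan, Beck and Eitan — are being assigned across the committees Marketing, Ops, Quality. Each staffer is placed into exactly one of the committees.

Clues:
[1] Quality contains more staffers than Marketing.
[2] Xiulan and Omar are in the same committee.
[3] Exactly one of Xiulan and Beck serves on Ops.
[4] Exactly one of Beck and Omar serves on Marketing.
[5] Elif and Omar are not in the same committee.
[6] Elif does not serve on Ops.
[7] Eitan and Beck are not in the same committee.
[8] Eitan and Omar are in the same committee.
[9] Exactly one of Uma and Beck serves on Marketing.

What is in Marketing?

Marketing = {Beck}

From (6): Elif ∉ Ops.
Suppose Elif ∈ Marketing: no assignment then satisfies all the clues, so Elif ∉ Marketing.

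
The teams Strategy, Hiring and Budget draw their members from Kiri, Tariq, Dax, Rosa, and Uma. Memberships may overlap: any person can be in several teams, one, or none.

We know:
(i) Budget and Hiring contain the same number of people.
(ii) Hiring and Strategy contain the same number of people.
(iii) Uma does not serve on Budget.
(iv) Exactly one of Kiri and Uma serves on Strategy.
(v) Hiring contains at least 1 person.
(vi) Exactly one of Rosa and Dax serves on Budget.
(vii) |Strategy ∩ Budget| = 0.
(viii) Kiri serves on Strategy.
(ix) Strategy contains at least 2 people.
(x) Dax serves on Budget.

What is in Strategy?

Strategy = {Kiri, Rosa}

From (iii): Uma ∉ Budget.
From (viii): Kiri ∈ Strategy.
From (x): Dax ∈ Budget.
(iv) (exactly one): Uma ∉ Strategy.
(vi) (exactly one): Rosa ∉ Budget.
Suppose Tariq ∈ Strategy: no assignment then satisfies all the clues, so Tariq ∉ Strategy.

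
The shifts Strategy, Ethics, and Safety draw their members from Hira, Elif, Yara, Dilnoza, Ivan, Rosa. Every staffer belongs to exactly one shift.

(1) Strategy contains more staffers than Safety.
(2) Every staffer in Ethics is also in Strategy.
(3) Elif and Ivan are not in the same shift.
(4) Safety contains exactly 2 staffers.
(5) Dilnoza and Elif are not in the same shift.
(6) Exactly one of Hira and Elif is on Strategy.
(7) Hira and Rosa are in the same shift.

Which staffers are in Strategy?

Strategy = {Dilnoza, Hira, Ivan, Rosa}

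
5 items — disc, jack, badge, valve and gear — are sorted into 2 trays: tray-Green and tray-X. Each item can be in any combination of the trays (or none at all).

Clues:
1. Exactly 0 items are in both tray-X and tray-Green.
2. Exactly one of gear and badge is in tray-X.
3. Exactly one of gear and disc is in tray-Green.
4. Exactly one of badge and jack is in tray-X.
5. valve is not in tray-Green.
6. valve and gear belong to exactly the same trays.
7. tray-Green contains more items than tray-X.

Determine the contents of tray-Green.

From (5): valve ∉ tray-Green.
(6): gear matches valve: gear ∉ tray-Green.
(3) (exactly one): disc ∈ tray-Green.
Suppose jack ∉ tray-Green: no assignment then satisfies all the clues, so jack ∈ tray-Green.

tray-Green = {disc, jack}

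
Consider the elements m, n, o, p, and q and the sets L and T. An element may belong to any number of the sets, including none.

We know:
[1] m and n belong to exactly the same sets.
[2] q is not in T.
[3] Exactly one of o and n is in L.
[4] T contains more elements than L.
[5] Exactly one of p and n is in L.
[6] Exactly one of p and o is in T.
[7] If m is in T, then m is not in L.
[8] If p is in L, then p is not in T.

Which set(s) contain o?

o: L, T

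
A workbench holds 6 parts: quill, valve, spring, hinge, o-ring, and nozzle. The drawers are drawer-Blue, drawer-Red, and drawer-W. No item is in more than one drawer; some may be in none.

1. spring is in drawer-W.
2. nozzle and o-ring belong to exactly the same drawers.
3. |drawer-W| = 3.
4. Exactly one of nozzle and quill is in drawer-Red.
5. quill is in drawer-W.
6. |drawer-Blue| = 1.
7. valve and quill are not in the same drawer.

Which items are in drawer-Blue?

From (1): spring ∈ drawer-W.
From (5): quill ∈ drawer-W.
(4) (exactly one): nozzle ∈ drawer-Red.
(7): valve ∉ drawer-W.
(2): o-ring matches nozzle: o-ring ∉ drawer-Blue.
(2): o-ring matches nozzle: o-ring ∈ drawer-Red.
(3): only 3 candidates remain for drawer-W, so all are in.
(6): only 1 candidates remain for drawer-Blue, so all are in.

drawer-Blue = {valve}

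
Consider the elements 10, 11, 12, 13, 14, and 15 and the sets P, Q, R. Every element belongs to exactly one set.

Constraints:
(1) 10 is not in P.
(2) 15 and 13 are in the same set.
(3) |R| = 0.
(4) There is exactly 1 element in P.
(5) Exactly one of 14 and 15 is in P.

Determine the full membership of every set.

From (1): 10 ∉ P.
(3): R already has 0, so the rest are out.
Only one set left: 10 ∈ Q.
Suppose 11 ∈ P: no assignment then satisfies all the clues, so 11 ∉ P.

P = {14}; Q = {10, 11, 12, 13, 15}; R = {}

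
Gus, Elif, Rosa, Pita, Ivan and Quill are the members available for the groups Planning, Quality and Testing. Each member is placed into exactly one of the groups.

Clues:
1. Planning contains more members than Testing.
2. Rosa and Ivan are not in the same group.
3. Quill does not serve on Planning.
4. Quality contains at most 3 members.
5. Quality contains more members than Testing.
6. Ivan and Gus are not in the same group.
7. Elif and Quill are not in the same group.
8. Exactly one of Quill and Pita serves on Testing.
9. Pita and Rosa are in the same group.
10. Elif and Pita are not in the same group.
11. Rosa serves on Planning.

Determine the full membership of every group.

From (3): Quill ∉ Planning.
From (11): Rosa ∈ Planning.
(2): Ivan ∉ Planning.
(9): Pita matches Rosa: Pita ∈ Planning.
(10): Elif ∉ Planning.
(8) (exactly one): Quill ∈ Testing.
(7): Elif ∉ Testing.
Only one group left: Elif ∈ Quality.
Suppose Gus ∉ Planning: no assignment then satisfies all the clues, so Gus ∈ Planning.

Planning = {Gus, Pita, Rosa}; Quality = {Elif, Ivan}; Testing = {Quill}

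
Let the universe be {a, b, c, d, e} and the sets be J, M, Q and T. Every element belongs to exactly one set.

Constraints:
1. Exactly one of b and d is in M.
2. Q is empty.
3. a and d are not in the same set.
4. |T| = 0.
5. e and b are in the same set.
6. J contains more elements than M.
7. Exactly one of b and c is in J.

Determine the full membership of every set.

J = {a, b, e}; M = {c, d}; Q = {}; T = {}

(2): Q already has 0, so the rest are out.
(4): T already has 0, so the rest are out.
Suppose a ∉ J: no assignment then satisfies all the clues, so a ∈ J.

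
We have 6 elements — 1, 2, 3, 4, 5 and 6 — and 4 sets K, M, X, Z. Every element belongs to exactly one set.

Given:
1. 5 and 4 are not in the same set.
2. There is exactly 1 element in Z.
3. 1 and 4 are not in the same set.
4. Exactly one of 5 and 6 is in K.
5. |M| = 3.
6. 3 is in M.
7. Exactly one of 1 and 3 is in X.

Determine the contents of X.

X = {1}

From (6): 3 ∈ M.
(7) (exactly one): 1 ∈ X.
(3): 4 ∉ X.
Suppose 2 ∈ X: no assignment then satisfies all the clues, so 2 ∉ X.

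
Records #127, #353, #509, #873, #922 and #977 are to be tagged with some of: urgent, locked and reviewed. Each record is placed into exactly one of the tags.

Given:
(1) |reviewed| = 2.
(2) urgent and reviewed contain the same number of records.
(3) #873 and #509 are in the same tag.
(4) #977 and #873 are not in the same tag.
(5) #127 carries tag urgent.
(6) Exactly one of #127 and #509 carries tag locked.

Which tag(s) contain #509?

From (5): #127 ∈ urgent.
(6) (exactly one): #509 ∈ locked.
(3): #873 matches #509: #873 ∉ urgent.
(3): #873 matches #509: #873 ∈ locked.
(4): #977 ∉ locked.

#509: locked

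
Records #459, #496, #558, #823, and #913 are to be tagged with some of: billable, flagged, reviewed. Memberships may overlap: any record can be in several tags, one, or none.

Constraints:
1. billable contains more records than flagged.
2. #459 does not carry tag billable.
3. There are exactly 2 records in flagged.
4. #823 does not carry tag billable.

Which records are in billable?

billable = {#496, #558, #913}

From (2): #459 ∉ billable.
From (4): #823 ∉ billable.
Suppose #496 ∉ billable: no assignment then satisfies all the clues, so #496 ∈ billable.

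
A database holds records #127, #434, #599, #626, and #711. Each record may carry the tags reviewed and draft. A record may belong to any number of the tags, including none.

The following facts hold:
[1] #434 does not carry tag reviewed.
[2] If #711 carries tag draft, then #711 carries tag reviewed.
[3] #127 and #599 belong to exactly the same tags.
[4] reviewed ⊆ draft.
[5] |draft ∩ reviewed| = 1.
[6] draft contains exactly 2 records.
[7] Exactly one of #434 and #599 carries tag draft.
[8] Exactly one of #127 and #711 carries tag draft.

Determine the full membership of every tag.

reviewed = {#711}; draft = {#434, #711}

From (1): #434 ∉ reviewed.
Suppose #127 ∈ reviewed: no assignment then satisfies all the clues, so #127 ∉ reviewed.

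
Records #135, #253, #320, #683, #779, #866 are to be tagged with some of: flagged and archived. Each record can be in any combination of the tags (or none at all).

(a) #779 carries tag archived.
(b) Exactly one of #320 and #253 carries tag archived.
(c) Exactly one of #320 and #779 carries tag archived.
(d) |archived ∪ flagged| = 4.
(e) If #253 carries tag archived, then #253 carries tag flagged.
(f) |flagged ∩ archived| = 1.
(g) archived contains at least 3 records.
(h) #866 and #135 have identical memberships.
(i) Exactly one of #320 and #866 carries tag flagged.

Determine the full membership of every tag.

From (a): #779 ∈ archived.
(c) (exactly one): #320 ∉ archived.
(b) (exactly one): #253 ∈ archived.
(e): #253 ∈ flagged.
Suppose #135 ∈ flagged: no assignment then satisfies all the clues, so #135 ∉ flagged.

flagged = {#253, #320}; archived = {#253, #683, #779}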